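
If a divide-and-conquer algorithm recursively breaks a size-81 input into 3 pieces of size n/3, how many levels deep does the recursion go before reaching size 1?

For divide and conquer with division factor 3:

Problem sizes at each level:
Level 0: 81
Level 1: 27
Level 2: 9
Level 3: 3
Level 4: 1

The root is level 0 and the size-1 base case is level 4 (the tree spans levels 0 through 4, i.e. 5 levels counting the root), so the depth is the number of divisions: log_3(81) = 4

The recursion tree depth is log_3(81) = 4. At each level, the problem size is divided by 3, so it takes 4 divisions to reduce to a base case of size 1. The algorithm makes 3 recursive calls at each level.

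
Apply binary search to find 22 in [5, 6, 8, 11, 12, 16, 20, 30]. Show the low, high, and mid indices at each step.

Binary search for 22 in [5, 6, 8, 11, 12, 16, 20, 30]:

lo=0, hi=7, mid=3, arr[mid]=11 -> 11 < 22, search right half
lo=4, hi=7, mid=5, arr[mid]=16 -> 16 < 22, search right half
lo=6, hi=7, mid=6, arr[mid]=20 -> 20 < 22, search right half
lo=7, hi=7, mid=7, arr[mid]=30 -> 30 > 22, search left half
lo=7 > hi=6, target 22 not found

Binary search determines that 22 is not in the array after 4 comparisons. The search space was exhausted without finding the target.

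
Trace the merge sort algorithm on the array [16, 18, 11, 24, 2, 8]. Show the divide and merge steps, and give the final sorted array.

Merge sort trace:

Split: [16, 18, 11, 24, 2, 8] -> [16, 18, 11] and [24, 2, 8]
  Split: [16, 18, 11] -> [16] and [18, 11]
    Split: [18, 11] -> [18] and [11]
    Merge: [18] + [11] -> [11, 18]
  Merge: [16] + [11, 18] -> [11, 16, 18]
  Split: [24, 2, 8] -> [24] and [2, 8]
    Split: [2, 8] -> [2] and [8]
    Merge: [2] + [8] -> [2, 8]
  Merge: [24] + [2, 8] -> [2, 8, 24]
Merge: [11, 16, 18] + [2, 8, 24] -> [2, 8, 11, 16, 18, 24]

Final sorted array: [2, 8, 11, 16, 18, 24]

The merge sort proceeds by recursively splitting the array and merging sorted halves.
After all merges, the sorted array is [2, 8, 11, 16, 18, 24].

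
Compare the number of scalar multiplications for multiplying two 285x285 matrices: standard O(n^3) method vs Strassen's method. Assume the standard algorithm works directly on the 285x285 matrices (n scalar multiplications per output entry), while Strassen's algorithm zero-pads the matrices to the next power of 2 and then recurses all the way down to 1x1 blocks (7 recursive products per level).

Matrix multiplication for 285x285 matrices:

Strassen's algorithm requires power-of-2 dimensions. Pad 285x285 to 512x512 (next power of 2).

Standard algorithm: 285^3 = 23149125 multiplications
Strassen's algorithm: 7^(log2(512)) = 7^9 = 40353607 multiplications
Difference: 23149125 - 40353607 = -17204482 (Strassen uses MORE here due to padding overhead — for small or just-over-power-of-2 n, padding can outweigh the per-level savings)

Standard: 23149125 multiplications (285^3). Strassen: 40353607 multiplications (7^9, after padding to 512x512). Strassen reduces 8 recursive multiplications to 7 at each level.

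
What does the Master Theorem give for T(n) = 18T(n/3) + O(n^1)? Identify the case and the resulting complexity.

Master Theorem for T(n) = 18T(n/3) + O(n^1):

a = 18, b = 3, c = 1
log_b(a) = log_3(18) = 2.6309

Case 1: c = 1 < log_3(18) = 2.6309
T(n) = O(n^(log_3 18))

For T(n) = 18T(n/3) + O(n^1): log_3(18) = 2.6309. This is Case 1 of the Master Theorem (c < log_b(a), work dominated by leaves), giving O(n^(log_3 18)).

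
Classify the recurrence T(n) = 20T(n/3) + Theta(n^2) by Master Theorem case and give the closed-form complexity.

Master Theorem for T(n) = 20T(n/3) + O(n^2):

a = 20, b = 3, c = 2
log_b(a) = log_3(20) = 2.7268

Case 1: c = 2 < log_3(20) = 2.7268
T(n) = O(n^(log_3 20))

For T(n) = 20T(n/3) + O(n^2): log_3(20) = 2.7268. This is Case 1 of the Master Theorem (c < log_b(a), work dominated by leaves), giving O(n^(log_3 20)).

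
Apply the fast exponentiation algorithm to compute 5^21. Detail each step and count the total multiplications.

Computing 5^21 by squaring (build up from 5^1; each line after the first costs one multiplication):

5^1 = 5
5^2 = (5^1)^2 = 5^2 = 25
5^4 = (5^2)^2 = 25^2 = 625
5^5 = 5 * 5^4 = 5 * 625 = 3125
5^10 = (5^5)^2 = 3125^2 = 9765625
5^20 = (5^10)^2 = 9765625^2 = 95367431640625
5^21 = 5 * 5^20 = 5 * 95367431640625 = 476837158203125

Result: 476837158203125
Multiplications needed: 6 (6 lines after 5^1)

5^21 = 476837158203125. Using exponentiation by squaring, this requires 6 multiplications. The key idea: if the exponent is even, square the half-power; if odd, multiply by the base once.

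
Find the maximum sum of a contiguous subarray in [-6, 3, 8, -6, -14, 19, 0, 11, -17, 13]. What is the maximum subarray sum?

Using Kadane's algorithm on [-6, 3, 8, -6, -14, 19, 0, 11, -17, 13]:

Scanning through the array:
Position 1 (value 3): max_ending_here = 3, max_so_far = 3
Position 2 (value 8): max_ending_here = 11, max_so_far = 11
Position 3 (value -6): max_ending_here = 5, max_so_far = 11
Position 4 (value -14): max_ending_here = -9, max_so_far = 11
Position 5 (value 19): max_ending_here = 19, max_so_far = 19
Position 6 (value 0): max_ending_here = 19, max_so_far = 19
Position 7 (value 11): max_ending_here = 30, max_so_far = 30
Position 8 (value -17): max_ending_here = 13, max_so_far = 30
Position 9 (value 13): max_ending_here = 26, max_so_far = 30

Maximum subarray: [19, 0, 11]
Maximum sum: 30

The maximum subarray is [19, 0, 11] with sum 30. This subarray runs from index 5 to index 7.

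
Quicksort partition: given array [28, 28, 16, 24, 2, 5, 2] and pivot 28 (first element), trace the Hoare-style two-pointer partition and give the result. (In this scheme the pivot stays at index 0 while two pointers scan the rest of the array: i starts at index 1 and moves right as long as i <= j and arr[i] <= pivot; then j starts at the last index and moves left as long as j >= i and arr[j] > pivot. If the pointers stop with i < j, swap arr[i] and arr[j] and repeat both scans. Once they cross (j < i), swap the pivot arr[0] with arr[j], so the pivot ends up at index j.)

Hoare-style two-pointer partition with pivot = 28:

Initial array: [28, 28, 16, 24, 2, 5, 2]

Pointers start at i = 1, j = 6.
i ends at 7, j ends at 6: the pointers have crossed (j < i), so scanning stops.

Swap pivot arr[0] with arr[6] to place pivot at position 6: [2, 28, 16, 24, 2, 5, 28]
Pivot position: 6

After partitioning with pivot 28, the array becomes [2, 28, 16, 24, 2, 5, 28]. The pivot is placed at index 6. All elements to the left of the pivot are <= 28, and all elements to the right are > 28.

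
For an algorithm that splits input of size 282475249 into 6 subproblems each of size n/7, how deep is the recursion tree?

For divide and conquer with division factor 7:

Problem sizes at each level:
Level 0: 282475249
Level 1: 40353607
Level 2: 5764801
Level 3: 823543
Level 4: 117649
Level 5: 16807
Level 6: 2401
Level 7: 343
Level 8: 49
Level 9: 7
Level 10: 1

The root is level 0 and the size-1 base case is level 10 (the tree spans levels 0 through 10, i.e. 11 levels counting the root), so the depth is the number of divisions: log_7(282475249) = 10

The recursion tree depth is log_7(282475249) = 10. At each level, the problem size is divided by 7, so it takes 10 divisions to reduce to a base case of size 1. The algorithm makes 6 recursive calls at each level.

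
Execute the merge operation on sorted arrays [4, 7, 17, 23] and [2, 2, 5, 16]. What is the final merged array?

Merging process:

Compare 4 vs 2: take 2 from right. Merged: [2]
Compare 4 vs 2: take 2 from right. Merged: [2, 2]
Compare 4 vs 5: take 4 from left. Merged: [2, 2, 4]
Compare 7 vs 5: take 5 from right. Merged: [2, 2, 4, 5]
Compare 7 vs 16: take 7 from left. Merged: [2, 2, 4, 5, 7]
Compare 17 vs 16: take 16 from right. Merged: [2, 2, 4, 5, 7, 16]
Append remaining from left: [17, 23]. Merged: [2, 2, 4, 5, 7, 16, 17, 23]

Final merged array: [2, 2, 4, 5, 7, 16, 17, 23]
Total comparisons: 6

The merged array is [2, 2, 4, 5, 7, 16, 17, 23], requiring 6 comparisons. The merge step runs in O(n) time where n is the total number of elements.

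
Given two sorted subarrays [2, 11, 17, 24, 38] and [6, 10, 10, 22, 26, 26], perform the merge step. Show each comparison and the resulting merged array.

Merging process:

Compare 2 vs 6: take 2 from left. Merged: [2]
Compare 11 vs 6: take 6 from right. Merged: [2, 6]
Compare 11 vs 10: take 10 from right. Merged: [2, 6, 10]
Compare 11 vs 10: take 10 from right. Merged: [2, 6, 10, 10]
Compare 11 vs 22: take 11 from left. Merged: [2, 6, 10, 10, 11]
Compare 17 vs 22: take 17 from left. Merged: [2, 6, 10, 10, 11, 17]
Compare 24 vs 22: take 22 from right. Merged: [2, 6, 10, 10, 11, 17, 22]
Compare 24 vs 26: take 24 from left. Merged: [2, 6, 10, 10, 11, 17, 22, 24]
Compare 38 vs 26: take 26 from right. Merged: [2, 6, 10, 10, 11, 17, 22, 24, 26]
Compare 38 vs 26: take 26 from right. Merged: [2, 6, 10, 10, 11, 17, 22, 24, 26, 26]
Append remaining from left: [38]. Merged: [2, 6, 10, 10, 11, 17, 22, 24, 26, 26, 38]

Final merged array: [2, 6, 10, 10, 11, 17, 22, 24, 26, 26, 38]
Total comparisons: 10

The merged array is [2, 6, 10, 10, 11, 17, 22, 24, 26, 26, 38], requiring 10 comparisons. The merge step runs in O(n) time where n is the total number of elements.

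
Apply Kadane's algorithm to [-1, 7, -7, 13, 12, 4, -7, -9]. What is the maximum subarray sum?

Using Kadane's algorithm on [-1, 7, -7, 13, 12, 4, -7, -9]:

Scanning through the array:
Position 1 (value 7): max_ending_here = 7, max_so_far = 7
Position 2 (value -7): max_ending_here = 0, max_so_far = 7
Position 3 (value 13): max_ending_here = 13, max_so_far = 13
Position 4 (value 12): max_ending_here = 25, max_so_far = 25
Position 5 (value 4): max_ending_here = 29, max_so_far = 29
Position 6 (value -7): max_ending_here = 22, max_so_far = 29
Position 7 (value -9): max_ending_here = 13, max_so_far = 29

Maximum subarray: [7, -7, 13, 12, 4]
Maximum sum: 29

The maximum subarray is [7, -7, 13, 12, 4] with sum 29. This subarray runs from index 1 to index 5.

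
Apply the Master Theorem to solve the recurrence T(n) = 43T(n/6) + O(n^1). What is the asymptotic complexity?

Master Theorem for T(n) = 43T(n/6) + O(n^1):

a = 43, b = 6, c = 1
log_b(a) = log_6(43) = 2.0992

Case 1: c = 1 < log_6(43) = 2.0992
T(n) = O(n^(log_6 43))

For T(n) = 43T(n/6) + O(n^1): log_6(43) = 2.0992. This is Case 1 of the Master Theorem (c < log_b(a), work dominated by leaves), giving O(n^(log_6 43)).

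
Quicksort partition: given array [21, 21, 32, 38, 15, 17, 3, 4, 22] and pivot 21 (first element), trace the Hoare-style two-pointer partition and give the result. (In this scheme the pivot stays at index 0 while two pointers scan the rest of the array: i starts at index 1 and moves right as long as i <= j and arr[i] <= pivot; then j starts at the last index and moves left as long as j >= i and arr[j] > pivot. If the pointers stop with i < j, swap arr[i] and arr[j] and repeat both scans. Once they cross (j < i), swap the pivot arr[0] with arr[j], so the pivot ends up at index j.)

Hoare-style two-pointer partition with pivot = 21:

Initial array: [21, 21, 32, 38, 15, 17, 3, 4, 22]

Pointers start at i = 1, j = 8.
i stops at index 2 (arr[2]=32 > 21), j stops at index 7 (arr[7]=4 <= 21): swap arr[2] and arr[7], array becomes [21, 21, 4, 38, 15, 17, 3, 32, 22]
i stops at index 3 (arr[3]=38 > 21), j stops at index 6 (arr[6]=3 <= 21): swap arr[3] and arr[6], array becomes [21, 21, 4, 3, 15, 17, 38, 32, 22]
i ends at 6, j ends at 5: the pointers have crossed (j < i), so scanning stops.

Swap pivot arr[0] with arr[5] to place pivot at position 5: [17, 21, 4, 3, 15, 21, 38, 32, 22]
Pivot position: 5

After partitioning with pivot 21, the array becomes [17, 21, 4, 3, 15, 21, 38, 32, 22]. The pivot is placed at index 5. All elements to the left of the pivot are <= 21, and all elements to the right are > 21.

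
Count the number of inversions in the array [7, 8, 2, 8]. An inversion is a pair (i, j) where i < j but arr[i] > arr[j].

Finding inversions in [7, 8, 2, 8]:

(0, 2): arr[0]=7 > arr[2]=2
(1, 2): arr[1]=8 > arr[2]=2

Total inversions: 2

The array has 2 inversion(s): (0,2), (1,2). Each pair (i,j) satisfies i < j and arr[i] > arr[j].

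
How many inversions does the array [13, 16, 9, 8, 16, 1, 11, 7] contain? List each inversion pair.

Finding inversions in [13, 16, 9, 8, 16, 1, 11, 7]:

(0, 2): arr[0]=13 > arr[2]=9
(0, 3): arr[0]=13 > arr[3]=8
(0, 5): arr[0]=13 > arr[5]=1
(0, 6): arr[0]=13 > arr[6]=11
(0, 7): arr[0]=13 > arr[7]=7
(1, 2): arr[1]=16 > arr[2]=9
(1, 3): arr[1]=16 > arr[3]=8
(1, 5): arr[1]=16 > arr[5]=1
(1, 6): arr[1]=16 > arr[6]=11
(1, 7): arr[1]=16 > arr[7]=7
(2, 3): arr[2]=9 > arr[3]=8
(2, 5): arr[2]=9 > arr[5]=1
(2, 7): arr[2]=9 > arr[7]=7
(3, 5): arr[3]=8 > arr[5]=1
(3, 7): arr[3]=8 > arr[7]=7
(4, 5): arr[4]=16 > arr[5]=1
(4, 6): arr[4]=16 > arr[6]=11
(4, 7): arr[4]=16 > arr[7]=7
(6, 7): arr[6]=11 > arr[7]=7

Total inversions: 19

The array has 19 inversion(s): (0,2), (0,3), (0,5), (0,6), (0,7), (1,2), (1,3), (1,5), (1,6), (1,7), (2,3), (2,5), (2,7), (3,5), (3,7), (4,5), (4,6), (4,7), (6,7). Each pair (i,j) satisfies i < j and arr[i] > arr[j].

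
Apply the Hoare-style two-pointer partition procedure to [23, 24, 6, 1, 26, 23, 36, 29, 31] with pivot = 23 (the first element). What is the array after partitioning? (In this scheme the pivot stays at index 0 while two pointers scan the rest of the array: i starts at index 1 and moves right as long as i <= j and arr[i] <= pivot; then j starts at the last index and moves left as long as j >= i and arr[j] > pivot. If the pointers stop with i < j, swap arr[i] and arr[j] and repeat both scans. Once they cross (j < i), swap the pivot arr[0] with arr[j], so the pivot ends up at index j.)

Hoare-style two-pointer partition with pivot = 23:

Initial array: [23, 24, 6, 1, 26, 23, 36, 29, 31]

Pointers start at i = 1, j = 8.
i stops at index 1 (arr[1]=24 > 23), j stops at index 5 (arr[5]=23 <= 23): swap arr[1] and arr[5], array becomes [23, 23, 6, 1, 26, 24, 36, 29, 31]
i ends at 4, j ends at 3: the pointers have crossed (j < i), so scanning stops.

Swap pivot arr[0] with arr[3] to place pivot at position 3: [1, 23, 6, 23, 26, 24, 36, 29, 31]
Pivot position: 3

After partitioning with pivot 23, the array becomes [1, 23, 6, 23, 26, 24, 36, 29, 31]. The pivot is placed at index 3. All elements to the left of the pivot are <= 23, and all elements to the right are > 23.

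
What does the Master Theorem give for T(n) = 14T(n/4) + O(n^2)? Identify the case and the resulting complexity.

Master Theorem for T(n) = 14T(n/4) + O(n^2):

a = 14, b = 4, c = 2
log_b(a) = log_4(14) = 1.9037

Case 3: c = 2 > log_4(14) = 1.9037
T(n) = O(n^2) = O(n^2)

For T(n) = 14T(n/4) + O(n^2): log_4(14) = 1.9037. This is Case 3 of the Master Theorem (c > log_b(a), work dominated by root), giving O(n^2).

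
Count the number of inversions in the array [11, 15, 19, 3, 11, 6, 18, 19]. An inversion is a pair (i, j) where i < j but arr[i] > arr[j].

Finding inversions in [11, 15, 19, 3, 11, 6, 18, 19]:

(0, 3): arr[0]=11 > arr[3]=3
(0, 5): arr[0]=11 > arr[5]=6
(1, 3): arr[1]=15 > arr[3]=3
(1, 4): arr[1]=15 > arr[4]=11
(1, 5): arr[1]=15 > arr[5]=6
(2, 3): arr[2]=19 > arr[3]=3
(2, 4): arr[2]=19 > arr[4]=11
(2, 5): arr[2]=19 > arr[5]=6
(2, 6): arr[2]=19 > arr[6]=18
(4, 5): arr[4]=11 > arr[5]=6

Total inversions: 10

The array has 10 inversion(s): (0,3), (0,5), (1,3), (1,4), (1,5), (2,3), (2,4), (2,5), (2,6), (4,5). Each pair (i,j) satisfies i < j and arr[i] > arr[j].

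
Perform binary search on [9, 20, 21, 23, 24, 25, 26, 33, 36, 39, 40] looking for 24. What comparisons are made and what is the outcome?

Binary search for 24 in [9, 20, 21, 23, 24, 25, 26, 33, 36, 39, 40]:

lo=0, hi=10, mid=5, arr[mid]=25 -> 25 > 24, search left half
lo=0, hi=4, mid=2, arr[mid]=21 -> 21 < 24, search right half
lo=3, hi=4, mid=3, arr[mid]=23 -> 23 < 24, search right half
lo=4, hi=4, mid=4, arr[mid]=24 -> Found target at index 4!

Binary search finds 24 at index 4 after 4 comparisons. The search repeatedly halves the search space by comparing with the middle element.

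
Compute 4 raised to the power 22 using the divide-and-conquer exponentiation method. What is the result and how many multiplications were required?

Computing 4^22 by squaring (build up from 4^1; each line after the first costs one multiplication):

4^1 = 4
4^2 = (4^1)^2 = 4^2 = 16
4^4 = (4^2)^2 = 16^2 = 256
4^5 = 4 * 4^4 = 4 * 256 = 1024
4^10 = (4^5)^2 = 1024^2 = 1048576
4^11 = 4 * 4^10 = 4 * 1048576 = 4194304
4^22 = (4^11)^2 = 4194304^2 = 17592186044416

Result: 17592186044416
Multiplications needed: 6 (6 lines after 4^1)

4^22 = 17592186044416. Using exponentiation by squaring, this requires 6 multiplications. The key idea: if the exponent is even, square the half-power; if odd, multiply by the base once.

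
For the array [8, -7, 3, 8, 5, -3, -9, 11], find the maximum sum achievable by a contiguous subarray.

Using Kadane's algorithm on [8, -7, 3, 8, 5, -3, -9, 11]:

Scanning through the array:
Position 1 (value -7): max_ending_here = 1, max_so_far = 8
Position 2 (value 3): max_ending_here = 4, max_so_far = 8
Position 3 (value 8): max_ending_here = 12, max_so_far = 12
Position 4 (value 5): max_ending_here = 17, max_so_far = 17
Position 5 (value -3): max_ending_here = 14, max_so_far = 17
Position 6 (value -9): max_ending_here = 5, max_so_far = 17
Position 7 (value 11): max_ending_here = 16, max_so_far = 17

Maximum subarray: [8, -7, 3, 8, 5]
Maximum sum: 17

The maximum subarray is [8, -7, 3, 8, 5] with sum 17. This subarray runs from index 0 to index 4.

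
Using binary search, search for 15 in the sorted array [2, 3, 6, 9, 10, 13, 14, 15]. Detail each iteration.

Binary search for 15 in [2, 3, 6, 9, 10, 13, 14, 15]:

lo=0, hi=7, mid=3, arr[mid]=9 -> 9 < 15, search right half
lo=4, hi=7, mid=5, arr[mid]=13 -> 13 < 15, search right half
lo=6, hi=7, mid=6, arr[mid]=14 -> 14 < 15, search right half
lo=7, hi=7, mid=7, arr[mid]=15 -> Found target at index 7!

Binary search finds 15 at index 7 after 4 comparisons. The search repeatedly halves the search space by comparing with the middle element.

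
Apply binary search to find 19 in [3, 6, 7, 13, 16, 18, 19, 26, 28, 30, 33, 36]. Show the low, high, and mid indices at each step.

Binary search for 19 in [3, 6, 7, 13, 16, 18, 19, 26, 28, 30, 33, 36]:

lo=0, hi=11, mid=5, arr[mid]=18 -> 18 < 19, search right half
lo=6, hi=11, mid=8, arr[mid]=28 -> 28 > 19, search left half
lo=6, hi=7, mid=6, arr[mid]=19 -> Found target at index 6!

Binary search finds 19 at index 6 after 3 comparisons. The search repeatedly halves the search space by comparing with the middle element.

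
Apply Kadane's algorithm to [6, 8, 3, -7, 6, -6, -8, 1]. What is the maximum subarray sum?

Using Kadane's algorithm on [6, 8, 3, -7, 6, -6, -8, 1]:

Scanning through the array:
Position 1 (value 8): max_ending_here = 14, max_so_far = 14
Position 2 (value 3): max_ending_here = 17, max_so_far = 17
Position 3 (value -7): max_ending_here = 10, max_so_far = 17
Position 4 (value 6): max_ending_here = 16, max_so_far = 17
Position 5 (value -6): max_ending_here = 10, max_so_far = 17
Position 6 (value -8): max_ending_here = 2, max_so_far = 17
Position 7 (value 1): max_ending_here = 3, max_so_far = 17

Maximum subarray: [6, 8, 3]
Maximum sum: 17

The maximum subarray is [6, 8, 3] with sum 17. This subarray runs from index 0 to index 2.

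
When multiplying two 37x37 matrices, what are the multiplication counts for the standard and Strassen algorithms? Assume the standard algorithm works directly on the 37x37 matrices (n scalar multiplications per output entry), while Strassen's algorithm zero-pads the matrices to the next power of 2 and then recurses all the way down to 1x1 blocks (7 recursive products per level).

Matrix multiplication for 37x37 matrices:

Strassen's algorithm requires power-of-2 dimensions. Pad 37x37 to 64x64 (next power of 2).

Standard algorithm: 37^3 = 50653 multiplications
Strassen's algorithm: 7^(log2(64)) = 7^6 = 117649 multiplications
Difference: 50653 - 117649 = -66996 (Strassen uses MORE here due to padding overhead — for small or just-over-power-of-2 n, padding can outweigh the per-level savings)

Standard: 50653 multiplications (37^3). Strassen: 117649 multiplications (7^6, after padding to 64x64). Strassen reduces 8 recursive multiplications to 7 at each level.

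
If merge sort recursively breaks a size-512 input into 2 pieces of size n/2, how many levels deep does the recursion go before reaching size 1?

For divide and conquer with division factor 2:

Problem sizes at each level:
Level 0: 512
Level 1: 256
Level 2: 128
Level 3: 64
Level 4: 32
Level 5: 16
Level 6: 8
Level 7: 4
Level 8: 2
Level 9: 1

The root is level 0 and the size-1 base case is level 9 (the tree spans levels 0 through 9, i.e. 10 levels counting the root), so the depth is the number of divisions: log_2(512) = 9

The recursion tree depth is log_2(512) = 9. At each level, the problem size is divided by 2, so it takes 9 divisions to reduce to a base case of size 1. The algorithm makes 2 recursive calls at each level.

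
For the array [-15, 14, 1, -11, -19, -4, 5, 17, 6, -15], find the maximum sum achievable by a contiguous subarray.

Using Kadane's algorithm on [-15, 14, 1, -11, -19, -4, 5, 17, 6, -15]:

Scanning through the array:
Position 1 (value 14): max_ending_here = 14, max_so_far = 14
Position 2 (value 1): max_ending_here = 15, max_so_far = 15
Position 3 (value -11): max_ending_here = 4, max_so_far = 15
Position 4 (value -19): max_ending_here = -15, max_so_far = 15
Position 5 (value -4): max_ending_here = -4, max_so_far = 15
Position 6 (value 5): max_ending_here = 5, max_so_far = 15
Position 7 (value 17): max_ending_here = 22, max_so_far = 22
Position 8 (value 6): max_ending_here = 28, max_so_far = 28
Position 9 (value -15): max_ending_here = 13, max_so_far = 28

Maximum subarray: [5, 17, 6]
Maximum sum: 28

The maximum subarray is [5, 17, 6] with sum 28. This subarray runs from index 6 to index 8.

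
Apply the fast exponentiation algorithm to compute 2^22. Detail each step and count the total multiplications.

Computing 2^22 by squaring (build up from 2^1; each line after the first costs one multiplication):

2^1 = 2
2^2 = (2^1)^2 = 2^2 = 4
2^4 = (2^2)^2 = 4^2 = 16
2^5 = 2 * 2^4 = 2 * 16 = 32
2^10 = (2^5)^2 = 32^2 = 1024
2^11 = 2 * 2^10 = 2 * 1024 = 2048
2^22 = (2^11)^2 = 2048^2 = 4194304

Result: 4194304
Multiplications needed: 6 (6 lines after 2^1)

2^22 = 4194304. Using exponentiation by squaring, this requires 6 multiplications. The key idea: if the exponent is even, square the half-power; if odd, multiply by the base once.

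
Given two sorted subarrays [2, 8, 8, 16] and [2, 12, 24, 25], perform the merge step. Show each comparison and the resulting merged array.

Merging process:

Compare 2 vs 2: take 2 from left. Merged: [2]
Compare 8 vs 2: take 2 from right. Merged: [2, 2]
Compare 8 vs 12: take 8 from left. Merged: [2, 2, 8]
Compare 8 vs 12: take 8 from left. Merged: [2, 2, 8, 8]
Compare 16 vs 12: take 12 from right. Merged: [2, 2, 8, 8, 12]
Compare 16 vs 24: take 16 from left. Merged: [2, 2, 8, 8, 12, 16]
Append remaining from right: [24, 25]. Merged: [2, 2, 8, 8, 12, 16, 24, 25]

Final merged array: [2, 2, 8, 8, 12, 16, 24, 25]
Total comparisons: 6

The merged array is [2, 2, 8, 8, 12, 16, 24, 25], requiring 6 comparisons. The merge step runs in O(n) time where n is the total number of elements.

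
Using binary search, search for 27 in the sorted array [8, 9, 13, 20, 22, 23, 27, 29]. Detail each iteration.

Binary search for 27 in [8, 9, 13, 20, 22, 23, 27, 29]:

lo=0, hi=7, mid=3, arr[mid]=20 -> 20 < 27, search right half
lo=4, hi=7, mid=5, arr[mid]=23 -> 23 < 27, search right half
lo=6, hi=7, mid=6, arr[mid]=27 -> Found target at index 6!

Binary search finds 27 at index 6 after 3 comparisons. The search repeatedly halves the search space by comparing with the middle element.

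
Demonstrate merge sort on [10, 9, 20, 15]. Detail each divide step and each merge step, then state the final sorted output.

Merge sort trace:

Split: [10, 9, 20, 15] -> [10, 9] and [20, 15]
  Split: [10, 9] -> [10] and [9]
  Merge: [10] + [9] -> [9, 10]
  Split: [20, 15] -> [20] and [15]
  Merge: [20] + [15] -> [15, 20]
Merge: [9, 10] + [15, 20] -> [9, 10, 15, 20]

Final sorted array: [9, 10, 15, 20]

The merge sort proceeds by recursively splitting the array and merging sorted halves.
After all merges, the sorted array is [9, 10, 15, 20].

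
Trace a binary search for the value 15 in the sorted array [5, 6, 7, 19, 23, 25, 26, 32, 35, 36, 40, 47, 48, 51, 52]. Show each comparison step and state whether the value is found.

Binary search for 15 in [5, 6, 7, 19, 23, 25, 26, 32, 35, 36, 40, 47, 48, 51, 52]:

lo=0, hi=14, mid=7, arr[mid]=32 -> 32 > 15, search left half
lo=0, hi=6, mid=3, arr[mid]=19 -> 19 > 15, search left half
lo=0, hi=2, mid=1, arr[mid]=6 -> 6 < 15, search right half
lo=2, hi=2, mid=2, arr[mid]=7 -> 7 < 15, search right half
lo=3 > hi=2, target 15 not found

Binary search determines that 15 is not in the array after 4 comparisons. The search space was exhausted without finding the target.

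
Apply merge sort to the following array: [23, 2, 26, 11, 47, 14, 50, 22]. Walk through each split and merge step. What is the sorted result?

Merge sort trace:

Split: [23, 2, 26, 11, 47, 14, 50, 22] -> [23, 2, 26, 11] and [47, 14, 50, 22]
  Split: [23, 2, 26, 11] -> [23, 2] and [26, 11]
    Split: [23, 2] -> [23] and [2]
    Merge: [23] + [2] -> [2, 23]
    Split: [26, 11] -> [26] and [11]
    Merge: [26] + [11] -> [11, 26]
  Merge: [2, 23] + [11, 26] -> [2, 11, 23, 26]
  Split: [47, 14, 50, 22] -> [47, 14] and [50, 22]
    Split: [47, 14] -> [47] and [14]
    Merge: [47] + [14] -> [14, 47]
    Split: [50, 22] -> [50] and [22]
    Merge: [50] + [22] -> [22, 50]
  Merge: [14, 47] + [22, 50] -> [14, 22, 47, 50]
Merge: [2, 11, 23, 26] + [14, 22, 47, 50] -> [2, 11, 14, 22, 23, 26, 47, 50]

Final sorted array: [2, 11, 14, 22, 23, 26, 47, 50]

The merge sort proceeds by recursively splitting the array and merging sorted halves.
After all merges, the sorted array is [2, 11, 14, 22, 23, 26, 47, 50].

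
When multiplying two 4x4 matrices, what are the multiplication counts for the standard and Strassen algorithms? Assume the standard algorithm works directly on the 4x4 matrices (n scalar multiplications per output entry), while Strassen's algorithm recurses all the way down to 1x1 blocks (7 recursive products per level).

Matrix multiplication for 4x4 matrices:

Standard algorithm: 4^3 = 64 multiplications
Strassen's algorithm: 7^(log2(4)) = 7^2 = 49 multiplications
Savings: 64 - 49 = 15 multiplications

Standard: 64 multiplications (4^3). Strassen: 49 multiplications (7^2). Strassen reduces 8 recursive multiplications to 7 at each level.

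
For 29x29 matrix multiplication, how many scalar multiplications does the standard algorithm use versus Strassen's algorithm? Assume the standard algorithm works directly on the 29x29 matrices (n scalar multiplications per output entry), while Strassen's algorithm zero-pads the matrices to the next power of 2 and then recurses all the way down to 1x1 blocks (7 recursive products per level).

Matrix multiplication for 29x29 matrices:

Strassen's algorithm requires power-of-2 dimensions. Pad 29x29 to 32x32 (next power of 2).

Standard algorithm: 29^3 = 24389 multiplications
Strassen's algorithm: 7^(log2(32)) = 7^5 = 16807 multiplications
Savings: 24389 - 16807 = 7582 multiplications

Standard: 24389 multiplications (29^3). Strassen: 16807 multiplications (7^5, after padding to 32x32). Strassen reduces 8 recursive multiplications to 7 at each level.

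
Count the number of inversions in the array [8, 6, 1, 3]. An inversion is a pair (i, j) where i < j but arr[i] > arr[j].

Finding inversions in [8, 6, 1, 3]:

(0, 1): arr[0]=8 > arr[1]=6
(0, 2): arr[0]=8 > arr[2]=1
(0, 3): arr[0]=8 > arr[3]=3
(1, 2): arr[1]=6 > arr[2]=1
(1, 3): arr[1]=6 > arr[3]=3

Total inversions: 5

The array has 5 inversion(s): (0,1), (0,2), (0,3), (1,2), (1,3). Each pair (i,j) satisfies i < j and arr[i] > arr[j].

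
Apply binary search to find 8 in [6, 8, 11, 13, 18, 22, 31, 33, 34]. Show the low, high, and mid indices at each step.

Binary search for 8 in [6, 8, 11, 13, 18, 22, 31, 33, 34]:

lo=0, hi=8, mid=4, arr[mid]=18 -> 18 > 8, search left half
lo=0, hi=3, mid=1, arr[mid]=8 -> Found target at index 1!

Binary search finds 8 at index 1 after 2 comparisons. The search repeatedly halves the search space by comparing with the middle element.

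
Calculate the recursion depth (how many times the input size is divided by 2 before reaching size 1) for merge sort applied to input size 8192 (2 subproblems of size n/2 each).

For divide and conquer with division factor 2:

Problem sizes at each level:
Level 0: 8192
Level 1: 4096
Level 2: 2048
Level 3: 1024
Level 4: 512
Level 5: 256
Level 6: 128
Level 7: 64
Level 8: 32
Level 9: 16
Level 10: 8
Level 11: 4
Level 12: 2
Level 13: 1

The root is level 0 and the size-1 base case is level 13 (the tree spans levels 0 through 13, i.e. 14 levels counting the root), so the depth is the number of divisions: log_2(8192) = 13

The recursion tree depth is log_2(8192) = 13. At each level, the problem size is divided by 2, so it takes 13 divisions to reduce to a base case of size 1. The algorithm makes 2 recursive calls at each level.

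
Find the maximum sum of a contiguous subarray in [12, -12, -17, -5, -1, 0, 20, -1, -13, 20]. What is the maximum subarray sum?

Using Kadane's algorithm on [12, -12, -17, -5, -1, 0, 20, -1, -13, 20]:

Scanning through the array:
Position 1 (value -12): max_ending_here = 0, max_so_far = 12
Position 2 (value -17): max_ending_here = -17, max_so_far = 12
Position 3 (value -5): max_ending_here = -5, max_so_far = 12
Position 4 (value -1): max_ending_here = -1, max_so_far = 12
Position 5 (value 0): max_ending_here = 0, max_so_far = 12
Position 6 (value 20): max_ending_here = 20, max_so_far = 20
Position 7 (value -1): max_ending_here = 19, max_so_far = 20
Position 8 (value -13): max_ending_here = 6, max_so_far = 20
Position 9 (value 20): max_ending_here = 26, max_so_far = 26

Maximum subarray: [0, 20, -1, -13, 20]
Maximum sum: 26

The maximum subarray is [0, 20, -1, -13, 20] with sum 26. This subarray runs from index 5 to index 9.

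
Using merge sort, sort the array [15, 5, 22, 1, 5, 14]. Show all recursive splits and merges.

Merge sort trace:

Split: [15, 5, 22, 1, 5, 14] -> [15, 5, 22] and [1, 5, 14]
  Split: [15, 5, 22] -> [15] and [5, 22]
    Split: [5, 22] -> [5] and [22]
    Merge: [5] + [22] -> [5, 22]
  Merge: [15] + [5, 22] -> [5, 15, 22]
  Split: [1, 5, 14] -> [1] and [5, 14]
    Split: [5, 14] -> [5] and [14]
    Merge: [5] + [14] -> [5, 14]
  Merge: [1] + [5, 14] -> [1, 5, 14]
Merge: [5, 15, 22] + [1, 5, 14] -> [1, 5, 5, 14, 15, 22]

Final sorted array: [1, 5, 5, 14, 15, 22]

The merge sort proceeds by recursively splitting the array and merging sorted halves.
After all merges, the sorted array is [1, 5, 5, 14, 15, 22].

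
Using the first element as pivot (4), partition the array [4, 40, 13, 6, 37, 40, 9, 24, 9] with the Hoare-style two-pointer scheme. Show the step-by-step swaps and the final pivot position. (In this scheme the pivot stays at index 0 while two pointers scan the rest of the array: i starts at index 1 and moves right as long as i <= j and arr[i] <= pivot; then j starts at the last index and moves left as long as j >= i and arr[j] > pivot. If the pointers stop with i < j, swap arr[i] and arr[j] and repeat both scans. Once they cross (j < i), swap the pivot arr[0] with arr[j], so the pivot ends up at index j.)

Hoare-style two-pointer partition with pivot = 4:

Initial array: [4, 40, 13, 6, 37, 40, 9, 24, 9]

Pointers start at i = 1, j = 8.
i ends at 1, j ends at 0: the pointers have crossed (j < i), so scanning stops.

j = 0, so swapping arr[0] with arr[j] leaves the pivot at position 0: [4, 40, 13, 6, 37, 40, 9, 24, 9]
Pivot position: 0

After partitioning with pivot 4, the array becomes [4, 40, 13, 6, 37, 40, 9, 24, 9]. The pivot is placed at index 0. All elements to the left of the pivot are <= 4, and all elements to the right are > 4.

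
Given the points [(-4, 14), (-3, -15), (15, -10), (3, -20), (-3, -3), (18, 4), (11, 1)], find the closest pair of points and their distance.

Computing all pairwise distances among 7 points:

d((-4, 14), (-3, -15)) = 29.0172
d((-4, 14), (15, -10)) = 30.6105
d((-4, 14), (3, -20)) = 34.7131
d((-4, 14), (-3, -3)) = 17.0294
d((-4, 14), (18, 4)) = 24.1661
d((-4, 14), (11, 1)) = 19.8494
d((-3, -15), (15, -10)) = 18.6815
d((-3, -15), (3, -20)) = 7.8102
d((-3, -15), (-3, -3)) = 12.0
d((-3, -15), (18, 4)) = 28.3196
d((-3, -15), (11, 1)) = 21.2603
d((15, -10), (3, -20)) = 15.6205
d((15, -10), (-3, -3)) = 19.3132
d((15, -10), (18, 4)) = 14.3178
d((15, -10), (11, 1)) = 11.7047
d((3, -20), (-3, -3)) = 18.0278
d((3, -20), (18, 4)) = 28.3019
d((3, -20), (11, 1)) = 22.4722
d((-3, -3), (18, 4)) = 22.1359
d((-3, -3), (11, 1)) = 14.5602
d((18, 4), (11, 1)) = 7.6158 <-- minimum

Closest pair: (18, 4) and (11, 1) with distance 7.6158

The closest pair is (18, 4) and (11, 1) with Euclidean distance 7.6158. For 7 points, brute-force pairwise comparison is shown above. For large n, the divide-and-conquer algorithm (sort by x, recurse on halves, check the dividing strip) achieves O(n log n).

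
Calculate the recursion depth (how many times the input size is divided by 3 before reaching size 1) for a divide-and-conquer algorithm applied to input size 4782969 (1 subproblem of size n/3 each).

For divide and conquer with division factor 3:

Problem sizes at each level:
Level 0: 4782969
Level 1: 1594323
Level 2: 531441
Level 3: 177147
Level 4: 59049
Level 5: 19683
Level 6: 6561
Level 7: 2187
Level 8: 729
Level 9: 243
Level 10: 81
Level 11: 27
Level 12: 9
Level 13: 3
Level 14: 1

The root is level 0 and the size-1 base case is level 14 (the tree spans levels 0 through 14, i.e. 15 levels counting the root), so the depth is the number of divisions: log_3(4782969) = 14

The recursion tree depth is log_3(4782969) = 14. At each level, the problem size is divided by 3, so it takes 14 divisions to reduce to a base case of size 1. The algorithm makes 1 recursive call at each level.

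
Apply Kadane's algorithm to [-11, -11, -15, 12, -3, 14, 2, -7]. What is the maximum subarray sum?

Using Kadane's algorithm on [-11, -11, -15, 12, -3, 14, 2, -7]:

Scanning through the array:
Position 1 (value -11): max_ending_here = -11, max_so_far = -11
Position 2 (value -15): max_ending_here = -15, max_so_far = -11
Position 3 (value 12): max_ending_here = 12, max_so_far = 12
Position 4 (value -3): max_ending_here = 9, max_so_far = 12
Position 5 (value 14): max_ending_here = 23, max_so_far = 23
Position 6 (value 2): max_ending_here = 25, max_so_far = 25
Position 7 (value -7): max_ending_here = 18, max_so_far = 25

Maximum subarray: [12, -3, 14, 2]
Maximum sum: 25

The maximum subarray is [12, -3, 14, 2] with sum 25. This subarray runs from index 3 to index 6.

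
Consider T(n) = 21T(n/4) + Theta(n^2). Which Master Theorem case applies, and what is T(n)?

Master Theorem for T(n) = 21T(n/4) + O(n^2):

a = 21, b = 4, c = 2
log_b(a) = log_4(21) = 2.1962

Case 1: c = 2 < log_4(21) = 2.1962
T(n) = O(n^(log_4 21))

For T(n) = 21T(n/4) + O(n^2): log_4(21) = 2.1962. This is Case 1 of the Master Theorem (c < log_b(a), work dominated by leaves), giving O(n^(log_4 21)).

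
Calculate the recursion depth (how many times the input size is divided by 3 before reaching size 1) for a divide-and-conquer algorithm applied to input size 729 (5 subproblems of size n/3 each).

For divide and conquer with division factor 3:

Problem sizes at each level:
Level 0: 729
Level 1: 243
Level 2: 81
Level 3: 27
Level 4: 9
Level 5: 3
Level 6: 1

The root is level 0 and the size-1 base case is level 6 (the tree spans levels 0 through 6, i.e. 7 levels counting the root), so the depth is the number of divisions: log_3(729) = 6

The recursion tree depth is log_3(729) = 6. At each level, the problem size is divided by 3, so it takes 6 divisions to reduce to a base case of size 1. The algorithm makes 5 recursive calls at each level.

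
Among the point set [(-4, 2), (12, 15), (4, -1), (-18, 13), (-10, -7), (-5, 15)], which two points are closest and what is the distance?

Computing all pairwise distances among 6 points:

d((-4, 2), (12, 15)) = 20.6155
d((-4, 2), (4, -1)) = 8.544 <-- minimum
d((-4, 2), (-18, 13)) = 17.8045
d((-4, 2), (-10, -7)) = 10.8167
d((-4, 2), (-5, 15)) = 13.0384
d((12, 15), (4, -1)) = 17.8885
d((12, 15), (-18, 13)) = 30.0666
d((12, 15), (-10, -7)) = 31.1127
d((12, 15), (-5, 15)) = 17.0
d((4, -1), (-18, 13)) = 26.0768
d((4, -1), (-10, -7)) = 15.2315
d((4, -1), (-5, 15)) = 18.3576
d((-18, 13), (-10, -7)) = 21.5407
d((-18, 13), (-5, 15)) = 13.1529
d((-10, -7), (-5, 15)) = 22.561

Closest pair: (-4, 2) and (4, -1) with distance 8.544

The closest pair is (-4, 2) and (4, -1) with Euclidean distance 8.544. For 6 points, brute-force pairwise comparison is shown above. For large n, the divide-and-conquer algorithm (sort by x, recurse on halves, check the dividing strip) achieves O(n log n).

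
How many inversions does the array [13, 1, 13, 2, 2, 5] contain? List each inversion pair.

Finding inversions in [13, 1, 13, 2, 2, 5]:

(0, 1): arr[0]=13 > arr[1]=1
(0, 3): arr[0]=13 > arr[3]=2
(0, 4): arr[0]=13 > arr[4]=2
(0, 5): arr[0]=13 > arr[5]=5
(2, 3): arr[2]=13 > arr[3]=2
(2, 4): arr[2]=13 > arr[4]=2
(2, 5): arr[2]=13 > arr[5]=5

Total inversions: 7

The array has 7 inversion(s): (0,1), (0,3), (0,4), (0,5), (2,3), (2,4), (2,5). Each pair (i,j) satisfies i < j and arr[i] > arr[j].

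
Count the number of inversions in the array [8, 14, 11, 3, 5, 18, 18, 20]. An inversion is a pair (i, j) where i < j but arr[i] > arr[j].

Finding inversions in [8, 14, 11, 3, 5, 18, 18, 20]:

(0, 3): arr[0]=8 > arr[3]=3
(0, 4): arr[0]=8 > arr[4]=5
(1, 2): arr[1]=14 > arr[2]=11
(1, 3): arr[1]=14 > arr[3]=3
(1, 4): arr[1]=14 > arr[4]=5
(2, 3): arr[2]=11 > arr[3]=3
(2, 4): arr[2]=11 > arr[4]=5

Total inversions: 7

The array has 7 inversion(s): (0,3), (0,4), (1,2), (1,3), (1,4), (2,3), (2,4). Each pair (i,j) satisfies i < j and arr[i] > arr[j].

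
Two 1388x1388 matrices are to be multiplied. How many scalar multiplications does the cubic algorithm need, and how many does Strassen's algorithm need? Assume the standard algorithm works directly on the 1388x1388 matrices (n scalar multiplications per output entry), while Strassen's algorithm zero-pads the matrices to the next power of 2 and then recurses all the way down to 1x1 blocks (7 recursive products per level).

Matrix multiplication for 1388x1388 matrices:

Strassen's algorithm requires power-of-2 dimensions. Pad 1388x1388 to 2048x2048 (next power of 2).

Standard algorithm: 1388^3 = 2674043072 multiplications
Strassen's algorithm: 7^(log2(2048)) = 7^11 = 1977326743 multiplications
Savings: 2674043072 - 1977326743 = 696716329 multiplications

Standard: 2674043072 multiplications (1388^3). Strassen: 1977326743 multiplications (7^11, after padding to 2048x2048). Strassen reduces 8 recursive multiplications to 7 at each level.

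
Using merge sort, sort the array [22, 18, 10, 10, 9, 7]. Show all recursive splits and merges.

Merge sort trace:

Split: [22, 18, 10, 10, 9, 7] -> [22, 18, 10] and [10, 9, 7]
  Split: [22, 18, 10] -> [22] and [18, 10]
    Split: [18, 10] -> [18] and [10]
    Merge: [18] + [10] -> [10, 18]
  Merge: [22] + [10, 18] -> [10, 18, 22]
  Split: [10, 9, 7] -> [10] and [9, 7]
    Split: [9, 7] -> [9] and [7]
    Merge: [9] + [7] -> [7, 9]
  Merge: [10] + [7, 9] -> [7, 9, 10]
Merge: [10, 18, 22] + [7, 9, 10] -> [7, 9, 10, 10, 18, 22]

Final sorted array: [7, 9, 10, 10, 18, 22]

The merge sort proceeds by recursively splitting the array and merging sorted halves.
After all merges, the sorted array is [7, 9, 10, 10, 18, 22].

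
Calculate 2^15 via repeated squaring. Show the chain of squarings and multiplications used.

Computing 2^15 by squaring (build up from 2^1; each line after the first costs one multiplication):

2^1 = 2
2^2 = (2^1)^2 = 2^2 = 4
2^3 = 2 * 2^2 = 2 * 4 = 8
2^6 = (2^3)^2 = 8^2 = 64
2^7 = 2 * 2^6 = 2 * 64 = 128
2^14 = (2^7)^2 = 128^2 = 16384
2^15 = 2 * 2^14 = 2 * 16384 = 32768

Result: 32768
Multiplications needed: 6 (6 lines after 2^1)

2^15 = 32768. Using exponentiation by squaring, this requires 6 multiplications. The key idea: if the exponent is even, square the half-power; if odd, multiply by the base once.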